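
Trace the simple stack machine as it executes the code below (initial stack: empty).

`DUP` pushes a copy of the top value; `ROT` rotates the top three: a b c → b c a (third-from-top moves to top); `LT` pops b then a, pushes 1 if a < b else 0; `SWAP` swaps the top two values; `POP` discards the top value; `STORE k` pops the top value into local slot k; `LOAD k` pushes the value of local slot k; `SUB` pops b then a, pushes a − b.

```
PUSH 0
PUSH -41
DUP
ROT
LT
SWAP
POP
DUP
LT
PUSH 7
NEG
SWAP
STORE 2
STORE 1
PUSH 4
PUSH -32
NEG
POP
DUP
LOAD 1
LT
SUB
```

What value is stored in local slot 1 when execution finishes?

PUSH 0   : [0]
PUSH -41 : [0, -41]
DUP      : [0, -41, -41]
ROT      : [-41, -41, 0]
LT       : [-41, 1]
SWAP     : [1, -41]
POP      : [1]
DUP      : [1, 1]
LT       : [0]
PUSH 7   : [0, 7]
NEG      : [0, -7]
SWAP     : [-7, 0]
STORE 2  : [-7]
STORE 1  : []
PUSH 4   : [4]
PUSH -32 : [4, -32]
NEG      : [4, 32]
POP      : [4]
DUP      : [4, 4]
LOAD 1   : [4, 4, -7]
LT       : [4, 0]
SUB      : [4]

-7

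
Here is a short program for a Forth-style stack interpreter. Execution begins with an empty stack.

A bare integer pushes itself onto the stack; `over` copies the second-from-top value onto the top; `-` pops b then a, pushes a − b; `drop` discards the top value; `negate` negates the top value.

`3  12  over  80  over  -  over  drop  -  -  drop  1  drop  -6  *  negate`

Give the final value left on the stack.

3      : 3
12     : 3 12
over   : 3 12 3
80     : 3 12 3 80
over   : 3 12 3 80 3
-      : 3 12 3 77
over   : 3 12 3 77 3
drop   : 3 12 3 77
-      : 3 12 -74
-      : 3 86
drop   : 3
1      : 3 1
drop   : 3
-6     : 3 -6
*      : -18
negate : 18

18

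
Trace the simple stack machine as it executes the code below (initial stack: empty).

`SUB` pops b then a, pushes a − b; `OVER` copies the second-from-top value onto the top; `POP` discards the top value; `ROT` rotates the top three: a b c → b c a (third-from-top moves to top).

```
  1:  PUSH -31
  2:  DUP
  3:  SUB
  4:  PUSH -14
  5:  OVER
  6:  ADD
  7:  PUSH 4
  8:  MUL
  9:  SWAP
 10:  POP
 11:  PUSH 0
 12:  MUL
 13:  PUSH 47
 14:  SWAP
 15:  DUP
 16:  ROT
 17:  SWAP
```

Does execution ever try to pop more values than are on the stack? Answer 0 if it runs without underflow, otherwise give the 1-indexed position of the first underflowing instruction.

0

PUSH -31 → [-31]
DUP      → [-31, -31]
SUB      → [0]
PUSH -14 → [0, -14]
OVER     → [0, -14, 0]
ADD      → [0, -14]
PUSH 4   → [0, -14, 4]
MUL      → [0, -56]
SWAP     → [-56, 0]
POP      → [-56]
PUSH 0   → [-56, 0]
MUL      → [0]
PUSH 47  → [0, 47]
SWAP     → [47, 0]
DUP      → [47, 0, 0]
ROT      → [0, 0, 47]
SWAP     → [0, 47, 0]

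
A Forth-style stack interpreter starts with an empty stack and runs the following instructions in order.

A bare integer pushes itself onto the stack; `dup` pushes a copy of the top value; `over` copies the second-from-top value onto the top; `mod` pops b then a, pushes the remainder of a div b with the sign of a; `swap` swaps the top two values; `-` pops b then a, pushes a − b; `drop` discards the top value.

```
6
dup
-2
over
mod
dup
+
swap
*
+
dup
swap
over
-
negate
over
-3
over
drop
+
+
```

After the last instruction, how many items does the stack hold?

6       6
dup     6 6
-2      6 6 -2
over    6 6 -2 6
mod     6 6 -2
dup     6 6 -2 -2
+       6 6 -4
swap    6 -4 6
*       6 -24
+       -18
dup     -18 -18
swap    -18 -18
over    -18 -18 -18
-       -18 0
negate  -18 0
over    -18 0 -18
-3      -18 0 -18 -3
over    -18 0 -18 -3 -18
drop    -18 0 -18 -3
+       -18 0 -21
+       -18 -21

2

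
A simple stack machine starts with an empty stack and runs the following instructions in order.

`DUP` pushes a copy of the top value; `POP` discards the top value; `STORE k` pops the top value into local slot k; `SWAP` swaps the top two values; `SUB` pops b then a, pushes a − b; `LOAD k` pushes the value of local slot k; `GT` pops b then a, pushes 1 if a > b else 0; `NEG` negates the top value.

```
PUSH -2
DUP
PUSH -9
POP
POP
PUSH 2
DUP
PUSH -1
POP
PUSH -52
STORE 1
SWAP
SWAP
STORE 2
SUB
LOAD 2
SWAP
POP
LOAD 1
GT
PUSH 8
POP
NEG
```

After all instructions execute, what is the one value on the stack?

-1

PUSH -2  -> -2
DUP      -> -2 -2
PUSH -9  -> -2 -2 -9
POP      -> -2 -2
POP      -> -2
PUSH 2   -> -2 2
DUP      -> -2 2 2
PUSH -1  -> -2 2 2 -1
POP      -> -2 2 2
PUSH -52 -> -2 2 2 -52
STORE 1  -> -2 2 2
SWAP     -> -2 2 2
SWAP     -> -2 2 2
STORE 2  -> -2 2
SUB      -> -4
LOAD 2   -> -4 2
SWAP     -> 2 -4
POP      -> 2
LOAD 1   -> 2 -52
GT       -> 1
PUSH 8   -> 1 8
POP      -> 1
NEG      -> -1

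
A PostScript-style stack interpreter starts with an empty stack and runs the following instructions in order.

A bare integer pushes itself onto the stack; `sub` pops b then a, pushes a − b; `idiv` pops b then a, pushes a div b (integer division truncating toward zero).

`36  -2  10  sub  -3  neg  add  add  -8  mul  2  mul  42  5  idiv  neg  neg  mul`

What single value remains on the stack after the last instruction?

36   : 36
-2   : 36 -2
10   : 36 -2 10
sub  : 36 -12
-3   : 36 -12 -3
neg  : 36 -12 3
add  : 36 -9
add  : 27
-8   : 27 -8
mul  : -216
2    : -216 2
mul  : -432
42   : -432 42
5    : -432 42 5
idiv : -432 8
neg  : -432 -8
neg  : -432 8
mul  : -3456

-3456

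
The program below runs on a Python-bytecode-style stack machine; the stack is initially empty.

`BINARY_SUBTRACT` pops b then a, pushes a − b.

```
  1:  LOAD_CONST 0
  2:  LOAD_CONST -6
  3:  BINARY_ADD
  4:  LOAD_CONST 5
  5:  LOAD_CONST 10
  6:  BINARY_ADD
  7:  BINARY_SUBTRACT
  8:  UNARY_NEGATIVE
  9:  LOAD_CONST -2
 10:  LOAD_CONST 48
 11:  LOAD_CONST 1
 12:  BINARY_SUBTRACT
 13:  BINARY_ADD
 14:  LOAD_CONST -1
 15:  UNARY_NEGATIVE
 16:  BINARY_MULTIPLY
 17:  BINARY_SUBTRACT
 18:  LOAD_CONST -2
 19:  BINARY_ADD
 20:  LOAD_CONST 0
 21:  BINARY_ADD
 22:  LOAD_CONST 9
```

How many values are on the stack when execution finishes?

LOAD_CONST 0    -> [0]
LOAD_CONST -6   -> [0, -6]
BINARY_ADD      -> [-6]
LOAD_CONST 5    -> [-6, 5]
LOAD_CONST 10   -> [-6, 5, 10]
BINARY_ADD      -> [-6, 15]
BINARY_SUBTRACT -> [-21]
UNARY_NEGATIVE  -> [21]
LOAD_CONST -2   -> [21, -2]
LOAD_CONST 48   -> [21, -2, 48]
LOAD_CONST 1    -> [21, -2, 48, 1]
BINARY_SUBTRACT -> [21, -2, 47]
BINARY_ADD      -> [21, 45]
LOAD_CONST -1   -> [21, 45, -1]
UNARY_NEGATIVE  -> [21, 45, 1]
BINARY_MULTIPLY -> [21, 45]
BINARY_SUBTRACT -> [-24]
LOAD_CONST -2   -> [-24, -2]
BINARY_ADD      -> [-26]
LOAD_CONST 0    -> [-26, 0]
BINARY_ADD      -> [-26]
LOAD_CONST 9    -> [-26, 9]

2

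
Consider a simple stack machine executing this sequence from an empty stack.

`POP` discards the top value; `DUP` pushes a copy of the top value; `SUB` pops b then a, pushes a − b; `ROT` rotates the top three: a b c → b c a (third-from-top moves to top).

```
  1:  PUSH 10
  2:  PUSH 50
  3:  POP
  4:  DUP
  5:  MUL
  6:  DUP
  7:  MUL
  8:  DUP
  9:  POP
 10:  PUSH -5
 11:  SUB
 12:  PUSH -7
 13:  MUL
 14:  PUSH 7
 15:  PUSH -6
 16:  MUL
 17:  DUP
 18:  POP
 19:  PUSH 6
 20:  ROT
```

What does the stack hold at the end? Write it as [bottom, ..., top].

PUSH 10 : 10
PUSH 50 : 10 50
POP     : 10
DUP     : 10 10
MUL     : 100
DUP     : 100 100
MUL     : 10000
DUP     : 10000 10000
POP     : 10000
PUSH -5 : 10000 -5
SUB     : 10005
PUSH -7 : 10005 -7
MUL     : -70035
PUSH 7  : -70035 7
PUSH -6 : -70035 7 -6
MUL     : -70035 -42
DUP     : -70035 -42 -42
POP     : -70035 -42
PUSH 6  : -70035 -42 6
ROT     : -42 6 -70035

[-42, 6, -70035]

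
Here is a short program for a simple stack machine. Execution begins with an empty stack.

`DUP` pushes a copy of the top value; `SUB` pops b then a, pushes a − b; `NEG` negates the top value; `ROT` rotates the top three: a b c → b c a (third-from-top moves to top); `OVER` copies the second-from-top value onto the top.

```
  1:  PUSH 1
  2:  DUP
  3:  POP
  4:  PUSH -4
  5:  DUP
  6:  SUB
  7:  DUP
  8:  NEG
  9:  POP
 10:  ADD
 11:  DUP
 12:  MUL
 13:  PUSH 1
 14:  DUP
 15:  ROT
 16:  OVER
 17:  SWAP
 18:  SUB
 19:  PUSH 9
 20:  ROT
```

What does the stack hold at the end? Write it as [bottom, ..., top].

[1, 0, 9, 1]

PUSH 1  -> 1
DUP     -> 1 1
POP     -> 1
PUSH -4 -> 1 -4
DUP     -> 1 -4 -4
SUB     -> 1 0
DUP     -> 1 0 0
NEG     -> 1 0 0
POP     -> 1 0
ADD     -> 1
DUP     -> 1 1
MUL     -> 1
PUSH 1  -> 1 1
DUP     -> 1 1 1
ROT     -> 1 1 1
OVER    -> 1 1 1 1
SWAP    -> 1 1 1 1
SUB     -> 1 1 0
PUSH 9  -> 1 1 0 9
ROT     -> 1 0 9 1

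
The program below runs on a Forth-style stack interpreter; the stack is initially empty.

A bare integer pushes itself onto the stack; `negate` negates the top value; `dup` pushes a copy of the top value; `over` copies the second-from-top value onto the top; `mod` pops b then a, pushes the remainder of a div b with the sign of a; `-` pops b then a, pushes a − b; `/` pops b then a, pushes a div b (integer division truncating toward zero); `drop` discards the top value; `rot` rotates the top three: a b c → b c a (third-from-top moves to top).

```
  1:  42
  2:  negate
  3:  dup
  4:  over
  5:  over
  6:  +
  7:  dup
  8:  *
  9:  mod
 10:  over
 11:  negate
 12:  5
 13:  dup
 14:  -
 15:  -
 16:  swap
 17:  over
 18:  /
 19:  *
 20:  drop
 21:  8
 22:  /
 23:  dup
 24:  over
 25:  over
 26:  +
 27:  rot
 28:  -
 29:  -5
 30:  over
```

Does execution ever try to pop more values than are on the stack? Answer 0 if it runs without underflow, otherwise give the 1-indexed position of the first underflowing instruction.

42     -> [42]
negate -> [-42]
dup    -> [-42, -42]
over   -> [-42, -42, -42]
over   -> [-42, -42, -42, -42]
+      -> [-42, -42, -84]
dup    -> [-42, -42, -84, -84]
*      -> [-42, -42, 7056]
mod    -> [-42, -42]
over   -> [-42, -42, -42]
negate -> [-42, -42, 42]
5      -> [-42, -42, 42, 5]
dup    -> [-42, -42, 42, 5, 5]
-      -> [-42, -42, 42, 0]
-      -> [-42, -42, 42]
swap   -> [-42, 42, -42]
over   -> [-42, 42, -42, 42]
/      -> [-42, 42, -1]
*      -> [-42, -42]
drop   -> [-42]
8      -> [-42, 8]
/      -> [-5]
dup    -> [-5, -5]
over   -> [-5, -5, -5]
over   -> [-5, -5, -5, -5]
+      -> [-5, -5, -10]
rot    -> [-5, -10, -5]
-      -> [-5, -5]
-5     -> [-5, -5, -5]
over   -> [-5, -5, -5, -5]

0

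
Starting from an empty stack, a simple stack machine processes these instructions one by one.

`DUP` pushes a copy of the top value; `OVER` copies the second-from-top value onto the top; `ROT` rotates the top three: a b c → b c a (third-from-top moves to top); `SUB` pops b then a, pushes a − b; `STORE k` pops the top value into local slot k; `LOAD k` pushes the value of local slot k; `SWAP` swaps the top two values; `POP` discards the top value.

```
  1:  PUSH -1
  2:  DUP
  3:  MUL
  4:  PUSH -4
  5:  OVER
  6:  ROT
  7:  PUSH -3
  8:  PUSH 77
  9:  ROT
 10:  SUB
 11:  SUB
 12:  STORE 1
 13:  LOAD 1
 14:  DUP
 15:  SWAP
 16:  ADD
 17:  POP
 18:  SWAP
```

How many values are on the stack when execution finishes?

2

PUSH -1  [-1]
DUP      [-1, -1]
MUL      [1]
PUSH -4  [1, -4]
OVER     [1, -4, 1]
ROT      [-4, 1, 1]
PUSH -3  [-4, 1, 1, -3]
PUSH 77  [-4, 1, 1, -3, 77]
ROT      [-4, 1, -3, 77, 1]
SUB      [-4, 1, -3, 76]
SUB      [-4, 1, -79]
STORE 1  [-4, 1]
LOAD 1   [-4, 1, -79]
DUP      [-4, 1, -79, -79]
SWAP     [-4, 1, -79, -79]
ADD      [-4, 1, -158]
POP      [-4, 1]
SWAP     [1, -4]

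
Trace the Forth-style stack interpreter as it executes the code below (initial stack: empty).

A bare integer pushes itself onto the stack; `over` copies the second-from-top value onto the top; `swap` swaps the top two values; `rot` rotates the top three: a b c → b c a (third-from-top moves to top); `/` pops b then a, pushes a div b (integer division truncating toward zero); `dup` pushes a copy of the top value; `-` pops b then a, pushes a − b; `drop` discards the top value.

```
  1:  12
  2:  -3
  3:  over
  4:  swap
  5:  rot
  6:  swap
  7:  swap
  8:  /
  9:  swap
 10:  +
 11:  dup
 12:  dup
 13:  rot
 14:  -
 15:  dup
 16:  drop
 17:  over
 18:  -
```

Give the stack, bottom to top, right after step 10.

12   : 12
-3   : 12 -3
over : 12 -3 12
swap : 12 12 -3
rot  : 12 -3 12
swap : 12 12 -3
swap : 12 -3 12
/    : 12 0
swap : 0 12
+    : 12

[12]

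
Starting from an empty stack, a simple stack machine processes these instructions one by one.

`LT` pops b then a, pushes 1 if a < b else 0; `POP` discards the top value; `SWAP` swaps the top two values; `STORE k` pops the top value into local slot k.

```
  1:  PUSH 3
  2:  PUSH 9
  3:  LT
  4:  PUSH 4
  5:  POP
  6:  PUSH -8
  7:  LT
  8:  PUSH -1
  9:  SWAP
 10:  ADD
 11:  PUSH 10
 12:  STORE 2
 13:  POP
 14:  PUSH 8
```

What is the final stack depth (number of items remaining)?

PUSH 3  → 3
PUSH 9  → 3 9
LT      → 1
PUSH 4  → 1 4
POP     → 1
PUSH -8 → 1 -8
LT      → 0
PUSH -1 → 0 -1
SWAP    → -1 0
ADD     → -1
PUSH 10 → -1 10
STORE 2 → -1
POP     → (empty)
PUSH 8  → 8

1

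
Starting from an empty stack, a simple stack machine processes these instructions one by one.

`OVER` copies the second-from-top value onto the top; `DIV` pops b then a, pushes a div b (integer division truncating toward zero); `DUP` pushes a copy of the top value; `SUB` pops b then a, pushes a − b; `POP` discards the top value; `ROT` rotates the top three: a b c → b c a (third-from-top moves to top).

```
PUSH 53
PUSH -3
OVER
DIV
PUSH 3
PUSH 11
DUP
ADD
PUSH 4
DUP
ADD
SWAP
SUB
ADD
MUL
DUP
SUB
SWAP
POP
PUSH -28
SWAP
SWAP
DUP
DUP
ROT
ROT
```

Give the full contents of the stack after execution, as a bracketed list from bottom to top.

PUSH 53   [53]
PUSH -3   [53, -3]
OVER      [53, -3, 53]
DIV       [53, 0]
PUSH 3    [53, 0, 3]
PUSH 11   [53, 0, 3, 11]
DUP       [53, 0, 3, 11, 11]
ADD       [53, 0, 3, 22]
PUSH 4    [53, 0, 3, 22, 4]
DUP       [53, 0, 3, 22, 4, 4]
ADD       [53, 0, 3, 22, 8]
SWAP      [53, 0, 3, 8, 22]
SUB       [53, 0, 3, -14]
ADD       [53, 0, -11]
MUL       [53, 0]
DUP       [53, 0, 0]
SUB       [53, 0]
SWAP      [0, 53]
POP       [0]
PUSH -28  [0, -28]
SWAP      [-28, 0]
SWAP      [0, -28]
DUP       [0, -28, -28]
DUP       [0, -28, -28, -28]
ROT       [0, -28, -28, -28]
ROT       [0, -28, -28, -28]

[0, -28, -28, -28]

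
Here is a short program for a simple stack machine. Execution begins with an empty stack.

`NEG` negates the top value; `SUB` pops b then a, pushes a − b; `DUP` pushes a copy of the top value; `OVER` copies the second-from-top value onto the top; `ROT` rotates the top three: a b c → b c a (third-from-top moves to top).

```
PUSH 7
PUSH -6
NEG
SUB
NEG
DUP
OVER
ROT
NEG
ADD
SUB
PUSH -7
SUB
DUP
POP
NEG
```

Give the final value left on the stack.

-6

PUSH 7  -> 7
PUSH -6 -> 7 -6
NEG     -> 7 6
SUB     -> 1
NEG     -> -1
DUP     -> -1 -1
OVER    -> -1 -1 -1
ROT     -> -1 -1 -1
NEG     -> -1 -1 1
ADD     -> -1 0
SUB     -> -1
PUSH -7 -> -1 -7
SUB     -> 6
DUP     -> 6 6
POP     -> 6
NEG     -> -6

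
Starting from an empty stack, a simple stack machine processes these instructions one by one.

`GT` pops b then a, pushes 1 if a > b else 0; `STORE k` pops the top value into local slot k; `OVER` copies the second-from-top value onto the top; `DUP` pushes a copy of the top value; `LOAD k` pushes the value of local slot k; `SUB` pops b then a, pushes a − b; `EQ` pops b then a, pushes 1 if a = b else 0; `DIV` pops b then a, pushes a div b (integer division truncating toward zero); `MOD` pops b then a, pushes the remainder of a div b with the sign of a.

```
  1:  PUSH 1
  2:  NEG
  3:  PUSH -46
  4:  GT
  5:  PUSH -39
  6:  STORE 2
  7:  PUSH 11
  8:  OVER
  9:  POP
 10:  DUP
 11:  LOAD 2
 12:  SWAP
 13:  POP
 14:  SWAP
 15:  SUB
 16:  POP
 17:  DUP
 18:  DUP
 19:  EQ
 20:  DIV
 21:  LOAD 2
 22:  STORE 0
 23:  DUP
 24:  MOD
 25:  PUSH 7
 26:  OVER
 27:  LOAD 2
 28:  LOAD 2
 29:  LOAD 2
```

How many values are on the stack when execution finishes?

PUSH 1   → [1]
NEG      → [-1]
PUSH -46 → [-1, -46]
GT       → [1]
PUSH -39 → [1, -39]
STORE 2  → [1]
PUSH 11  → [1, 11]
OVER     → [1, 11, 1]
POP      → [1, 11]
DUP      → [1, 11, 11]
LOAD 2   → [1, 11, 11, -39]
SWAP     → [1, 11, -39, 11]
POP      → [1, 11, -39]
SWAP     → [1, -39, 11]
SUB      → [1, -50]
POP      → [1]
DUP      → [1, 1]
DUP      → [1, 1, 1]
EQ       → [1, 1]
DIV      → [1]
LOAD 2   → [1, -39]
STORE 0  → [1]
DUP      → [1, 1]
MOD      → [0]
PUSH 7   → [0, 7]
OVER     → [0, 7, 0]
LOAD 2   → [0, 7, 0, -39]
LOAD 2   → [0, 7, 0, -39, -39]
LOAD 2   → [0, 7, 0, -39, -39, -39]

6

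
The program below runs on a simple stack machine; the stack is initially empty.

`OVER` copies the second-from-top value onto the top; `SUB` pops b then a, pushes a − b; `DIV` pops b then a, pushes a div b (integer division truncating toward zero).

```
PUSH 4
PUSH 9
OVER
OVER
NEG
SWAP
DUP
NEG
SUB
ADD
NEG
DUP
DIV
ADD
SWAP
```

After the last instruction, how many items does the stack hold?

2

PUSH 4 -> [4]
PUSH 9 -> [4, 9]
OVER   -> [4, 9, 4]
OVER   -> [4, 9, 4, 9]
NEG    -> [4, 9, 4, -9]
SWAP   -> [4, 9, -9, 4]
DUP    -> [4, 9, -9, 4, 4]
NEG    -> [4, 9, -9, 4, -4]
SUB    -> [4, 9, -9, 8]
ADD    -> [4, 9, -1]
NEG    -> [4, 9, 1]
DUP    -> [4, 9, 1, 1]
DIV    -> [4, 9, 1]
ADD    -> [4, 10]
SWAP   -> [10, 4]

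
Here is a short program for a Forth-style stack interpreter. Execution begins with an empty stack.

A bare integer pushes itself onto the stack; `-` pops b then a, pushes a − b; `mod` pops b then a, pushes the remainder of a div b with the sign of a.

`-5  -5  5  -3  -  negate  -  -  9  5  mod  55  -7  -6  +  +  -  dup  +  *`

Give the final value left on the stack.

-5     → -5
-5     → -5 -5
5      → -5 -5 5
-3     → -5 -5 5 -3
-      → -5 -5 8
negate → -5 -5 -8
-      → -5 3
-      → -8
9      → -8 9
5      → -8 9 5
mod    → -8 4
55     → -8 4 55
-7     → -8 4 55 -7
-6     → -8 4 55 -7 -6
+      → -8 4 55 -13
+      → -8 4 42
-      → -8 -38
dup    → -8 -38 -38
+      → -8 -76
*      → 608

608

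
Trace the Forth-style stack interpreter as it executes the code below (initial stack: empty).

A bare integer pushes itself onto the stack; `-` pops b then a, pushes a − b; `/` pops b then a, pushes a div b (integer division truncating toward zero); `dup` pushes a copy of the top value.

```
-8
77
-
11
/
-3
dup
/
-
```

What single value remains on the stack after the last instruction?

-8   -8
77   -8 77
-    -85
11   -85 11
/    -7
-3   -7 -3
dup  -7 -3 -3
/    -7 1
-    -8

-8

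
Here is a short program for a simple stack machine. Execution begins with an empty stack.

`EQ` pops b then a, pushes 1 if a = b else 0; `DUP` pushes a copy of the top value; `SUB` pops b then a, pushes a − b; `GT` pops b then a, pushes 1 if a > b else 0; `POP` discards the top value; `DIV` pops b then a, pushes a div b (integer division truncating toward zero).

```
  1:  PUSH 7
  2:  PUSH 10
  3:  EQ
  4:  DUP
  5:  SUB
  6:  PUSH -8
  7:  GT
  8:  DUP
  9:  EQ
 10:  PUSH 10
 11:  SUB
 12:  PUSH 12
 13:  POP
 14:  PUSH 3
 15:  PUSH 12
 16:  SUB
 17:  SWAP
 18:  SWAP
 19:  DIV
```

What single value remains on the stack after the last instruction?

1

PUSH 7  → [7]
PUSH 10 → [7, 10]
EQ      → [0]
DUP     → [0, 0]
SUB     → [0]
PUSH -8 → [0, -8]
GT      → [1]
DUP     → [1, 1]
EQ      → [1]
PUSH 10 → [1, 10]
SUB     → [-9]
PUSH 12 → [-9, 12]
POP     → [-9]
PUSH 3  → [-9, 3]
PUSH 12 → [-9, 3, 12]
SUB     → [-9, -9]
SWAP    → [-9, -9]
SWAP    → [-9, -9]
DIV     → [1]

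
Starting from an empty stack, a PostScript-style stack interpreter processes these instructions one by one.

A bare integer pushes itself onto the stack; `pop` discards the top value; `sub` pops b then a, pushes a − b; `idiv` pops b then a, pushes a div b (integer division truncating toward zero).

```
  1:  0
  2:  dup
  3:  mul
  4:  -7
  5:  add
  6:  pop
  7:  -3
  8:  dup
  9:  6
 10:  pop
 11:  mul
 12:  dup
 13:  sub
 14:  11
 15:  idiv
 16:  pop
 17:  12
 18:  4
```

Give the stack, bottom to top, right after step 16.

0     0
dup   0 0
mul   0
-7    0 -7
add   -7
pop   (empty)
-3    -3
dup   -3 -3
6     -3 -3 6
pop   -3 -3
mul   9
dup   9 9
sub   0
11    0 11
idiv  0
pop   (empty)

[]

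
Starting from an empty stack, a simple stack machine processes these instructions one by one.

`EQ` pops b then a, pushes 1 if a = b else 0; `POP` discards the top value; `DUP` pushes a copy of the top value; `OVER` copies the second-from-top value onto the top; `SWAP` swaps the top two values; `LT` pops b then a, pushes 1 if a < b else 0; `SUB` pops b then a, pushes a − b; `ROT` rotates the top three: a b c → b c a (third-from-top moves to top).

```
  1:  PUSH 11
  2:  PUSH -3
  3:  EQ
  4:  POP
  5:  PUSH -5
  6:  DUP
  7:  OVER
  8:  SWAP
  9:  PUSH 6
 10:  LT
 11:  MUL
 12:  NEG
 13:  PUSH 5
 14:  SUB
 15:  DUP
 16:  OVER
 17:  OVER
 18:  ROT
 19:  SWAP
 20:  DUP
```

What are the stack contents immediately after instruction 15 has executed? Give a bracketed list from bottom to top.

[-5, 0, 0]

PUSH 11 → [11]
PUSH -3 → [11, -3]
EQ      → [0]
POP     → []
PUSH -5 → [-5]
DUP     → [-5, -5]
OVER    → [-5, -5, -5]
SWAP    → [-5, -5, -5]
PUSH 6  → [-5, -5, -5, 6]
LT      → [-5, -5, 1]
MUL     → [-5, -5]
NEG     → [-5, 5]
PUSH 5  → [-5, 5, 5]
SUB     → [-5, 0]
DUP     → [-5, 0, 0]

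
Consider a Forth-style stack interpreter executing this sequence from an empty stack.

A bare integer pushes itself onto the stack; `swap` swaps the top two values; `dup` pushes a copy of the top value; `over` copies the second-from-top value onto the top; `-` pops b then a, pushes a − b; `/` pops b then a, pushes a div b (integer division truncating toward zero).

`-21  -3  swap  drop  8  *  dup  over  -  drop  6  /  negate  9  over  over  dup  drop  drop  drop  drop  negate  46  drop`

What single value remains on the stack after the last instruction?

-4

-21    : -21
-3     : -21 -3
swap   : -3 -21
drop   : -3
8      : -3 8
*      : -24
dup    : -24 -24
over   : -24 -24 -24
-      : -24 0
drop   : -24
6      : -24 6
/      : -4
negate : 4
9      : 4 9
over   : 4 9 4
over   : 4 9 4 9
dup    : 4 9 4 9 9
drop   : 4 9 4 9
drop   : 4 9 4
drop   : 4 9
drop   : 4
negate : -4
46     : -4 46
drop   : -4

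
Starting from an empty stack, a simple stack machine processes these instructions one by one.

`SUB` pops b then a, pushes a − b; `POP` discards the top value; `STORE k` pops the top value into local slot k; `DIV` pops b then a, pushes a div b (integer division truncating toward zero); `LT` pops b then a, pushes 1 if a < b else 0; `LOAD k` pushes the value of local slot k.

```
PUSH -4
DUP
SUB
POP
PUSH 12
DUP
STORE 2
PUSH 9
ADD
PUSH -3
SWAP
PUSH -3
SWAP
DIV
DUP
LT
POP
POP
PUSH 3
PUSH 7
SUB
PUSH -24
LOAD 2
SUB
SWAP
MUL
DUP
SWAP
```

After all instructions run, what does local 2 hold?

PUSH -4  -> [-4]
DUP      -> [-4, -4]
SUB      -> [0]
POP      -> []
PUSH 12  -> [12]
DUP      -> [12, 12]
STORE 2  -> [12]
PUSH 9   -> [12, 9]
ADD      -> [21]
PUSH -3  -> [21, -3]
SWAP     -> [-3, 21]
PUSH -3  -> [-3, 21, -3]
SWAP     -> [-3, -3, 21]
DIV      -> [-3, 0]
DUP      -> [-3, 0, 0]
LT       -> [-3, 0]
POP      -> [-3]
POP      -> []
PUSH 3   -> [3]
PUSH 7   -> [3, 7]
SUB      -> [-4]
PUSH -24 -> [-4, -24]
LOAD 2   -> [-4, -24, 12]
SUB      -> [-4, -36]
SWAP     -> [-36, -4]
MUL      -> [144]
DUP      -> [144, 144]
SWAP     -> [144, 144]

12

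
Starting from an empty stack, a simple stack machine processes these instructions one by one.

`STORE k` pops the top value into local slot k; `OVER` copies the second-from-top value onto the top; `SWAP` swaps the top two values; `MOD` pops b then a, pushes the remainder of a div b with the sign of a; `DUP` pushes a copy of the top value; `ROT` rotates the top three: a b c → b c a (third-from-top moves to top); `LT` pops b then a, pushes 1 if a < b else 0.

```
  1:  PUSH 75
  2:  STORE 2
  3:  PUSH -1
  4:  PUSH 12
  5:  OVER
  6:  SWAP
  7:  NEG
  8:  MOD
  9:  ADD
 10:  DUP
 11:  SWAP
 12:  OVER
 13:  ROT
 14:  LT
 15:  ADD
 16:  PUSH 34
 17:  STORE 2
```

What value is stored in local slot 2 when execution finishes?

PUSH 75 -> 75
STORE 2 -> (empty)
PUSH -1 -> -1
PUSH 12 -> -1 12
OVER    -> -1 12 -1
SWAP    -> -1 -1 12
NEG     -> -1 -1 -12
MOD     -> -1 -1
ADD     -> -2
DUP     -> -2 -2
SWAP    -> -2 -2
OVER    -> -2 -2 -2
ROT     -> -2 -2 -2
LT      -> -2 0
ADD     -> -2
PUSH 34 -> -2 34
STORE 2 -> -2

34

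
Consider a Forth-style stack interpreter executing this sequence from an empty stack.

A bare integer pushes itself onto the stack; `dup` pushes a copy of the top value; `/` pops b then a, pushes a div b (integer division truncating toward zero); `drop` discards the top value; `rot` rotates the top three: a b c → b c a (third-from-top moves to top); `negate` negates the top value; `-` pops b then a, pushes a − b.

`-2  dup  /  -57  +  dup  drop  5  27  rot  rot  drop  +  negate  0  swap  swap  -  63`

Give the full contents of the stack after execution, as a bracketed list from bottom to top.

[29, 63]

-2     : [-2]
dup    : [-2, -2]
/      : [1]
-57    : [1, -57]
+      : [-56]
dup    : [-56, -56]
drop   : [-56]
5      : [-56, 5]
27     : [-56, 5, 27]
rot    : [5, 27, -56]
rot    : [27, -56, 5]
drop   : [27, -56]
+      : [-29]
negate : [29]
0      : [29, 0]
swap   : [0, 29]
swap   : [29, 0]
-      : [29]
63     : [29, 63]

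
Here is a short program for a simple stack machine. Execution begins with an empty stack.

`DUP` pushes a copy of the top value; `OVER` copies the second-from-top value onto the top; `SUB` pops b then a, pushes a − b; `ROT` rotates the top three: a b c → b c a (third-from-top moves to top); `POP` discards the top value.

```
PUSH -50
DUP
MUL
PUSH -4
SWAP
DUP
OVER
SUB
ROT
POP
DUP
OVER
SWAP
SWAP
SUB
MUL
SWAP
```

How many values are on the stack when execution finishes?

2

PUSH -50 : [-50]
DUP      : [-50, -50]
MUL      : [2500]
PUSH -4  : [2500, -4]
SWAP     : [-4, 2500]
DUP      : [-4, 2500, 2500]
OVER     : [-4, 2500, 2500, 2500]
SUB      : [-4, 2500, 0]
ROT      : [2500, 0, -4]
POP      : [2500, 0]
DUP      : [2500, 0, 0]
OVER     : [2500, 0, 0, 0]
SWAP     : [2500, 0, 0, 0]
SWAP     : [2500, 0, 0, 0]
SUB      : [2500, 0, 0]
MUL      : [2500, 0]
SWAP     : [0, 2500]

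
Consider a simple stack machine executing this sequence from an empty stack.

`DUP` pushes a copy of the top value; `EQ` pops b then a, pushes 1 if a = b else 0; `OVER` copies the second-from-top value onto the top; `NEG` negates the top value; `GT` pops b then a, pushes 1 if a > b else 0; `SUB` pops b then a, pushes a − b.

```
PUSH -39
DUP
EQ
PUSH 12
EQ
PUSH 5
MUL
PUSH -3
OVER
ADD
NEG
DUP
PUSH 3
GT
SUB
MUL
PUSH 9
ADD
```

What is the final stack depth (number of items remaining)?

1

PUSH -39 -> -39
DUP      -> -39 -39
EQ       -> 1
PUSH 12  -> 1 12
EQ       -> 0
PUSH 5   -> 0 5
MUL      -> 0
PUSH -3  -> 0 -3
OVER     -> 0 -3 0
ADD      -> 0 -3
NEG      -> 0 3
DUP      -> 0 3 3
PUSH 3   -> 0 3 3 3
GT       -> 0 3 0
SUB      -> 0 3
MUL      -> 0
PUSH 9   -> 0 9
ADD      -> 9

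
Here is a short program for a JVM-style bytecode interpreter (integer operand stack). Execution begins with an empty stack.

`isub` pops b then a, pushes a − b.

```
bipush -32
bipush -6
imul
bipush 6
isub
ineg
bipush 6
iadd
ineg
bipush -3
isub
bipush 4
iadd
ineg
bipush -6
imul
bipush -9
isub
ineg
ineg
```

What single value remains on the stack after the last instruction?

1131

bipush -32 → [-32]
bipush -6  → [-32, -6]
imul       → [192]
bipush 6   → [192, 6]
isub       → [186]
ineg       → [-186]
bipush 6   → [-186, 6]
iadd       → [-180]
ineg       → [180]
bipush -3  → [180, -3]
isub       → [183]
bipush 4   → [183, 4]
iadd       → [187]
ineg       → [-187]
bipush -6  → [-187, -6]
imul       → [1122]
bipush -9  → [1122, -9]
isub       → [1131]
ineg       → [-1131]
ineg       → [1131]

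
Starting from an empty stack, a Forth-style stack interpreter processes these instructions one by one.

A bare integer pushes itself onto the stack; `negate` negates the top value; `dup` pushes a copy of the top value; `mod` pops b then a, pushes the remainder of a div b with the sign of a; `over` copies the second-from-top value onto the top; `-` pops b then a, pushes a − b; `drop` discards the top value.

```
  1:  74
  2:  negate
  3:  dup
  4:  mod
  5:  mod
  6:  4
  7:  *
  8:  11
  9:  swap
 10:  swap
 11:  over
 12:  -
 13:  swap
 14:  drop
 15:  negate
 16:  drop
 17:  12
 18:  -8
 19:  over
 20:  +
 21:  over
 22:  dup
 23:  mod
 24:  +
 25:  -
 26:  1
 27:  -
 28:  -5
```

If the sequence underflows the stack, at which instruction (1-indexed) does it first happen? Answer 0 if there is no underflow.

74     : [74]
negate : [-74]
dup    : [-74, -74]
mod    : [0]
mod  — needs 2 operands, stack has 1 → underflow

5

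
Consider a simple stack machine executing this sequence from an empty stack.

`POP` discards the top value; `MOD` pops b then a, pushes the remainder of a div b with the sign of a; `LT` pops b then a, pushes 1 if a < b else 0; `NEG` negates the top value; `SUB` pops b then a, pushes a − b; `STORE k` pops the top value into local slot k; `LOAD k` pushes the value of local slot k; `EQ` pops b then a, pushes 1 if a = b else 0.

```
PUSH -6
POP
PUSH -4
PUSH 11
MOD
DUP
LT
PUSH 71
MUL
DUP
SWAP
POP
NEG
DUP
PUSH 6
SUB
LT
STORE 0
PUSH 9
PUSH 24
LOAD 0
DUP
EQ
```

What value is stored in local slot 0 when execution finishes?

0

PUSH -6 -> [-6]
POP     -> []
PUSH -4 -> [-4]
PUSH 11 -> [-4, 11]
MOD     -> [-4]
DUP     -> [-4, -4]
LT      -> [0]
PUSH 71 -> [0, 71]
MUL     -> [0]
DUP     -> [0, 0]
SWAP    -> [0, 0]
POP     -> [0]
NEG     -> [0]
DUP     -> [0, 0]
PUSH 6  -> [0, 0, 6]
SUB     -> [0, -6]
LT      -> [0]
STORE 0 -> []
PUSH 9  -> [9]
PUSH 24 -> [9, 24]
LOAD 0  -> [9, 24, 0]
DUP     -> [9, 24, 0, 0]
EQ      -> [9, 24, 1]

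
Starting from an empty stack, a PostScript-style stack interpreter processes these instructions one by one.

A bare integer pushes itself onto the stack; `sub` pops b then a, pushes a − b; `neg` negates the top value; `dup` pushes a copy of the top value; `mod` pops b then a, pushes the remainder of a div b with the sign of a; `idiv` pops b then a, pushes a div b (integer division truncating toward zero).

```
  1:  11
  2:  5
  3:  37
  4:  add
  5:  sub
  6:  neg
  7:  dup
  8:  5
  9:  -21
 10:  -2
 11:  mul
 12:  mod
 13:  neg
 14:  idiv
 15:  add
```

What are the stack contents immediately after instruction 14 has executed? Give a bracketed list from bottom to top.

11   : [11]
5    : [11, 5]
37   : [11, 5, 37]
add  : [11, 42]
sub  : [-31]
neg  : [31]
dup  : [31, 31]
5    : [31, 31, 5]
-21  : [31, 31, 5, -21]
-2   : [31, 31, 5, -21, -2]
mul  : [31, 31, 5, 42]
mod  : [31, 31, 5]
neg  : [31, 31, -5]
idiv : [31, -6]

[31, -6]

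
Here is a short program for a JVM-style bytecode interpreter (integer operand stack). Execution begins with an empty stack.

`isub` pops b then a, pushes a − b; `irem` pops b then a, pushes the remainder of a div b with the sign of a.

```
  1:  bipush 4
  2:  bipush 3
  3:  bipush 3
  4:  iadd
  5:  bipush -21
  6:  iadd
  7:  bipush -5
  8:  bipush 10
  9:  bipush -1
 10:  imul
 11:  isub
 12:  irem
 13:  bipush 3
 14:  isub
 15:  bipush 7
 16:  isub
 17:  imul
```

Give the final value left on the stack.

-40

bipush 4   : 4
bipush 3   : 4 3
bipush 3   : 4 3 3
iadd       : 4 6
bipush -21 : 4 6 -21
iadd       : 4 -15
bipush -5  : 4 -15 -5
bipush 10  : 4 -15 -5 10
bipush -1  : 4 -15 -5 10 -1
imul       : 4 -15 -5 -10
isub       : 4 -15 5
irem       : 4 0
bipush 3   : 4 0 3
isub       : 4 -3
bipush 7   : 4 -3 7
isub       : 4 -10
imul       : -40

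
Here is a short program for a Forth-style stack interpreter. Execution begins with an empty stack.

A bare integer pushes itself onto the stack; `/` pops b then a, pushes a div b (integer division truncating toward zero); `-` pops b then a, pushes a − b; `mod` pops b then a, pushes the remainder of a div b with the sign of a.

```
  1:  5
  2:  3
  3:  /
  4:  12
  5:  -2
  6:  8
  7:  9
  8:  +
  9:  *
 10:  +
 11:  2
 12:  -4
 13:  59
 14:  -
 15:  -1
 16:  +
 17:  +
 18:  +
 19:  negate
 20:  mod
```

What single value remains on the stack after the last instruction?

1

5       [5]
3       [5, 3]
/       [1]
12      [1, 12]
-2      [1, 12, -2]
8       [1, 12, -2, 8]
9       [1, 12, -2, 8, 9]
+       [1, 12, -2, 17]
*       [1, 12, -34]
+       [1, -22]
2       [1, -22, 2]
-4      [1, -22, 2, -4]
59      [1, -22, 2, -4, 59]
-       [1, -22, 2, -63]
-1      [1, -22, 2, -63, -1]
+       [1, -22, 2, -64]
+       [1, -22, -62]
+       [1, -84]
negate  [1, 84]
mod     [1]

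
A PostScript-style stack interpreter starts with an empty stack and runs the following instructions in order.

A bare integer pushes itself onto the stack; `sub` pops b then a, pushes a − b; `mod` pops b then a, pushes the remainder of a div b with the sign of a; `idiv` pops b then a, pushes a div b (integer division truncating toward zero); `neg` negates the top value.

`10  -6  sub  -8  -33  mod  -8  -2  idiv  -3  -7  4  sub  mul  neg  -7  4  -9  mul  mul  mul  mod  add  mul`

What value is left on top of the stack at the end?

10   → 10
-6   → 10 -6
sub  → 16
-8   → 16 -8
-33  → 16 -8 -33
mod  → 16 -8
-8   → 16 -8 -8
-2   → 16 -8 -8 -2
idiv → 16 -8 4
-3   → 16 -8 4 -3
-7   → 16 -8 4 -3 -7
4    → 16 -8 4 -3 -7 4
sub  → 16 -8 4 -3 -11
mul  → 16 -8 4 33
neg  → 16 -8 4 -33
-7   → 16 -8 4 -33 -7
4    → 16 -8 4 -33 -7 4
-9   → 16 -8 4 -33 -7 4 -9
mul  → 16 -8 4 -33 -7 -36
mul  → 16 -8 4 -33 252
mul  → 16 -8 4 -8316
mod  → 16 -8 4
add  → 16 -4
mul  → -64

-64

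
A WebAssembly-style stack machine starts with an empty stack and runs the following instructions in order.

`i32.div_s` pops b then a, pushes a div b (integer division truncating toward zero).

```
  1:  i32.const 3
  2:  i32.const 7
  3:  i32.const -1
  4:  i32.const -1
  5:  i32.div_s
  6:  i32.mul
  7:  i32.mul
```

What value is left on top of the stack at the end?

21

i32.const 3  → 3
i32.const 7  → 3 7
i32.const -1 → 3 7 -1
i32.const -1 → 3 7 -1 -1
i32.div_s    → 3 7 1
i32.mul      → 3 7
i32.mul      → 21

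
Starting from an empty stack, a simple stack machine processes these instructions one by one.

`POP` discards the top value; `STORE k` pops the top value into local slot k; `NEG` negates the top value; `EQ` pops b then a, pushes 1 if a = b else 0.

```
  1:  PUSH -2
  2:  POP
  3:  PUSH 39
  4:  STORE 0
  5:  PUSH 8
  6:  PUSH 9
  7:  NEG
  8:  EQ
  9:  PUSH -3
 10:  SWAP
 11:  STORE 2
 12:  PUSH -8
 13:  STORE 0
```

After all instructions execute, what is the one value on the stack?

-3

PUSH -2  -2
POP      (empty)
PUSH 39  39
STORE 0  (empty)
PUSH 8   8
PUSH 9   8 9
NEG      8 -9
EQ       0
PUSH -3  0 -3
SWAP     -3 0
STORE 2  -3
PUSH -8  -3 -8
STORE 0  -3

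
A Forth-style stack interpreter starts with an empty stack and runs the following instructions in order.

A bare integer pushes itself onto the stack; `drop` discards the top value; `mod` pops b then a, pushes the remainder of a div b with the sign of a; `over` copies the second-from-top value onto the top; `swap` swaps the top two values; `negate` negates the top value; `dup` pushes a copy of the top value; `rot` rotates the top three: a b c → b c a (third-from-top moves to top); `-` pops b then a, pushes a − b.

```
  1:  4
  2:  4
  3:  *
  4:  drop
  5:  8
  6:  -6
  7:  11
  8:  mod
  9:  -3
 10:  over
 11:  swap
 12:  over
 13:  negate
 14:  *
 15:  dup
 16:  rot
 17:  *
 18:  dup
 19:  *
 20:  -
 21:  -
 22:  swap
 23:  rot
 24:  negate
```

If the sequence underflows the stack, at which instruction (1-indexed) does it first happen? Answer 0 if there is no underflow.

23

4       [4]
4       [4, 4]
*       [16]
drop    []
8       [8]
-6      [8, -6]
11      [8, -6, 11]
mod     [8, -6]
-3      [8, -6, -3]
over    [8, -6, -3, -6]
swap    [8, -6, -6, -3]
over    [8, -6, -6, -3, -6]
negate  [8, -6, -6, -3, 6]
*       [8, -6, -6, -18]
dup     [8, -6, -6, -18, -18]
rot     [8, -6, -18, -18, -6]
*       [8, -6, -18, 108]
dup     [8, -6, -18, 108, 108]
*       [8, -6, -18, 11664]
-       [8, -6, -11682]
-       [8, 11676]
swap    [11676, 8]
rot  — needs 3 operands, stack has 2 → underflow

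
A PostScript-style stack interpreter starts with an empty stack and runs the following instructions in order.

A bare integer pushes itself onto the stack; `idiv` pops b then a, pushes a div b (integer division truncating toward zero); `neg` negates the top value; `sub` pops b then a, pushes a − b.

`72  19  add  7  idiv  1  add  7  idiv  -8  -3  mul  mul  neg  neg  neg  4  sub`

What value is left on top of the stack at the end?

-52

72   : [72]
19   : [72, 19]
add  : [91]
7    : [91, 7]
idiv : [13]
1    : [13, 1]
add  : [14]
7    : [14, 7]
idiv : [2]
-8   : [2, -8]
-3   : [2, -8, -3]
mul  : [2, 24]
mul  : [48]
neg  : [-48]
neg  : [48]
neg  : [-48]
4    : [-48, 4]
sub  : [-52]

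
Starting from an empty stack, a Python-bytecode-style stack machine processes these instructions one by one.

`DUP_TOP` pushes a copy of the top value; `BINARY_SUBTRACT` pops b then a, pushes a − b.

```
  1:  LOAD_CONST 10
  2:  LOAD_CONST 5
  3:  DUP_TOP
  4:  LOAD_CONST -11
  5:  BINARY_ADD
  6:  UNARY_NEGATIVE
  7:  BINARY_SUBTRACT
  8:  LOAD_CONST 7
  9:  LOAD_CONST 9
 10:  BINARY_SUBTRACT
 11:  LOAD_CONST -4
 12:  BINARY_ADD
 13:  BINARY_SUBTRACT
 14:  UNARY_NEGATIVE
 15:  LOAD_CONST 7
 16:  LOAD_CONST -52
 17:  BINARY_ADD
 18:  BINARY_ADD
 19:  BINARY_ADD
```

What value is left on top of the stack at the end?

LOAD_CONST 10    [10]
LOAD_CONST 5     [10, 5]
DUP_TOP          [10, 5, 5]
LOAD_CONST -11   [10, 5, 5, -11]
BINARY_ADD       [10, 5, -6]
UNARY_NEGATIVE   [10, 5, 6]
BINARY_SUBTRACT  [10, -1]
LOAD_CONST 7     [10, -1, 7]
LOAD_CONST 9     [10, -1, 7, 9]
BINARY_SUBTRACT  [10, -1, -2]
LOAD_CONST -4    [10, -1, -2, -4]
BINARY_ADD       [10, -1, -6]
BINARY_SUBTRACT  [10, 5]
UNARY_NEGATIVE   [10, -5]
LOAD_CONST 7     [10, -5, 7]
LOAD_CONST -52   [10, -5, 7, -52]
BINARY_ADD       [10, -5, -45]
BINARY_ADD       [10, -50]
BINARY_ADD       [-40]

-40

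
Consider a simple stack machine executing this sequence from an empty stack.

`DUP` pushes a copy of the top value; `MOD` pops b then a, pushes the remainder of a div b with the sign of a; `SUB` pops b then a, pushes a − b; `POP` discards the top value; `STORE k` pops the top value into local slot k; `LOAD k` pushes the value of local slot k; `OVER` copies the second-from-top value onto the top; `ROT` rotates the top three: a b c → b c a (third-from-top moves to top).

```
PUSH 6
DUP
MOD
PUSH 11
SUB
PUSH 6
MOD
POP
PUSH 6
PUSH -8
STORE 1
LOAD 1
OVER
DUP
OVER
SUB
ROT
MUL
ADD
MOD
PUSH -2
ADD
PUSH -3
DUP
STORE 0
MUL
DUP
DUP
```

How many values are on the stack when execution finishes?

3

PUSH 6  → 6
DUP     → 6 6
MOD     → 0
PUSH 11 → 0 11
SUB     → -11
PUSH 6  → -11 6
MOD     → -5
POP     → (empty)
PUSH 6  → 6
PUSH -8 → 6 -8
STORE 1 → 6
LOAD 1  → 6 -8
OVER    → 6 -8 6
DUP     → 6 -8 6 6
OVER    → 6 -8 6 6 6
SUB     → 6 -8 6 0
ROT     → 6 6 0 -8
MUL     → 6 6 0
ADD     → 6 6
MOD     → 0
PUSH -2 → 0 -2
ADD     → -2
PUSH -3 → -2 -3
DUP     → -2 -3 -3
STORE 0 → -2 -3
MUL     → 6
DUP     → 6 6
DUP     → 6 6 6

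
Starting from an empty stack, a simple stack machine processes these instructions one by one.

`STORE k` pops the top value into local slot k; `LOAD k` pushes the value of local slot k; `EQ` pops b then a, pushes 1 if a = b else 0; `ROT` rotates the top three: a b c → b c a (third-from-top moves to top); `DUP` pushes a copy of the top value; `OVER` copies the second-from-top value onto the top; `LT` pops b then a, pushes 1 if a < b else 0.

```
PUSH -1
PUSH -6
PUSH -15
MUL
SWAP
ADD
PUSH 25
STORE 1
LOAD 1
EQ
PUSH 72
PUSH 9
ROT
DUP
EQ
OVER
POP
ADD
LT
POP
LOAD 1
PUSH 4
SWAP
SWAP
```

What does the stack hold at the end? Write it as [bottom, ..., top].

[25, 4]

PUSH -1  : [-1]
PUSH -6  : [-1, -6]
PUSH -15 : [-1, -6, -15]
MUL      : [-1, 90]
SWAP     : [90, -1]
ADD      : [89]
PUSH 25  : [89, 25]
STORE 1  : [89]
LOAD 1   : [89, 25]
EQ       : [0]
PUSH 72  : [0, 72]
PUSH 9   : [0, 72, 9]
ROT      : [72, 9, 0]
DUP      : [72, 9, 0, 0]
EQ       : [72, 9, 1]
OVER     : [72, 9, 1, 9]
POP      : [72, 9, 1]
ADD      : [72, 10]
LT       : [0]
POP      : []
LOAD 1   : [25]
PUSH 4   : [25, 4]
SWAP     : [4, 25]
SWAP     : [25, 4]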